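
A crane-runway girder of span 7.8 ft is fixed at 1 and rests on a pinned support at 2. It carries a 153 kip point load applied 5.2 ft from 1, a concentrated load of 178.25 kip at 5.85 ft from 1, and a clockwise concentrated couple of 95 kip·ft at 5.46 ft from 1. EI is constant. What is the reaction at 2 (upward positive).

Release the roller at 2. Primary structure: cantilever fixed at 1.
Free-end deflection of the primary structure under the applied loading (downward +):
  point load 153 at a = 5.2: Pa²(3L − a)/(6EI) = 12549/EI
  point load 178.25 at a = 5.85: Pa²(3L − a)/(6EI) = 17843/EI
  clockwise couple 95 at a = 5.46: M₀a(2L − a)/(2EI) = 2630/EI
  δ_0 = 33022/EI
Tip deflection under a unit load at 2: L³/(3EI) = 158.2/EI.
Compatibility at 2: δ_0 − R_2·δ_{22} = 0, so R_2 = 33022/158.2 = 208.8 kip.

R_2 = 208.8 kip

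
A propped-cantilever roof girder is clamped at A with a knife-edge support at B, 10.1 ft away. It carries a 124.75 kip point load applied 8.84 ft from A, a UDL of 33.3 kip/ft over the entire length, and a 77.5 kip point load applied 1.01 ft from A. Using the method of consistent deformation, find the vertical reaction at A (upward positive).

Choose R_B as the redundant. The primary structure is the cantilever fixed at A.
Free-end deflection of the primary structure under the applied loading (downward +):
  point load 124.75 at a = 8.84: Pa²(3L − a)/(6EI) = 34868/EI
  UDL 33.3: wL⁴/(8EI) = 43315/EI
  point load 77.5 at a = 1.01: Pa²(3L − a)/(6EI) = 385.9/EI
  δ_0 = 78569/EI
Tip deflection under a unit load at B: L³/(3EI) = 343.4/EI.
Compatibility at B: δ_0 − R_B·δ_{BB} = 0, so R_B = 78569/343.4 = 228.8 kip.
Vertical equilibrium: R_A = ΣP − R_B = 538.6 − 228.8 = 309.8 kip.

R_A = 309.8 kip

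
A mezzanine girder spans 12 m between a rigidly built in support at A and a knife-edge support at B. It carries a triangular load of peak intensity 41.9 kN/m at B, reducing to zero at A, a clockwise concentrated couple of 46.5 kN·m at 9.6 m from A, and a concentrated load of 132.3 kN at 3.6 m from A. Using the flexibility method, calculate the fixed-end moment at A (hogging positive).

Release the roller at B. Primary structure: cantilever fixed at A.
Deflection at B on the released cantilever, summing each load's contribution:
  triangular load, peak 41.9 at the free end: 11w₀L⁴/(120EI) = 79644/EI
  clockwise couple 46.5 at a = 9.6: M₀a(2L − a)/(2EI) = 3214/EI
  point load 132.3 at a = 3.6: Pa²(3L − a)/(6EI) = 9259/EI
  δ_0 = 92116/EI
Flexibility coefficient — unit upward force at B: δ_{BB} = L³/(3EI) = 576/EI.
The prop prevents deflection at B: R_B = δ_0/δ_{BB} = 92116/576 = 159.9 kN.
Moment equilibrium about A: M_A = Σ(load moments about A) − R_B·L = 2534 − 159.9×12 = 614.9 kN·m.

M_A = 614.9 kN·m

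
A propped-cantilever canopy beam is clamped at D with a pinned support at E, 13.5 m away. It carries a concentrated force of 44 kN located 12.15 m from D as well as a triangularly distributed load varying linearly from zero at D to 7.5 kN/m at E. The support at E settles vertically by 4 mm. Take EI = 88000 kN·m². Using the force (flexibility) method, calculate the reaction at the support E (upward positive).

Take the reaction at E as the redundant and release it; the primary structure is a cantilever fixed at D.
Deflection at E on the released cantilever, summing each load's contribution:
  point load 44 at a = 12.15: Pa²(3L − a)/(6EI) = 30691/EI
  triangular load, peak 7.5 at the free end: 11w₀L⁴/(120EI) = 22835/EI
  δ_0 = 53526/EI
Tip deflection under a unit load at E: L³/(3EI) = 820.1/EI.
With EI = 88000 kN·m²: δ_0 = 0.60825 m and δ_{EE} = 0.00932 m/kN.
Compatibility — the beam at E must follow the support down by 0.004 m: δ_0 − R_E·δ_{EE} = 0.004, so R_E = (0.60825 − 0.004)/0.00932 = 64.84 kN.

R_E = 64.84 kN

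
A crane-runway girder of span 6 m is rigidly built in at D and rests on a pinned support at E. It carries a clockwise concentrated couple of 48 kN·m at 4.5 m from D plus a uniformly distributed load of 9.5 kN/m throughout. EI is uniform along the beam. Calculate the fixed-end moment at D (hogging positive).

M_D = 23.25 kN·m

Remove the prop at E; the released (primary) structure is a cantilever built in at D.
Free-end deflection of the primary structure under the applied loading (downward +):
  clockwise couple 48 at a = 4.5: M₀a(2L − a)/(2EI) = 810/EI
  UDL 9.5: wL⁴/(8EI) = 1539/EI
  δ_0 = 2349/EI
Tip deflection under a unit load at E: L³/(3EI) = 72/EI.
The prop prevents deflection at E: R_E = δ_0/δ_{EE} = 2349/72 = 32.62 kN.
Moment equilibrium about D: M_D = Σ(load moments about D) − R_E·L = 219 − 32.62×6 = 23.25 kN·m.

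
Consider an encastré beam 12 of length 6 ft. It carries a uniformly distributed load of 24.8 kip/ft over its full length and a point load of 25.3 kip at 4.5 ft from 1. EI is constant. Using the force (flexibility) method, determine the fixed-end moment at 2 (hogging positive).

M_2 = 95.75 kip·ft

Take the two fixed-end moments M_1, M_2 as redundants; the released structure is the simple span 12.
End rotations of the released simple span under the applied load (×1/EI):
  at 1: UDL 24.8: wL³/(24EI) = 223.2/EI
  at 2: UDL 24.8: wL³/(24EI) = 223.2/EI
  at 1: point load 25.3 at a = 4.5: Pab(L + b)/(6LEI) = 35.58/EI
  at 2: point load 25.3 at a = 4.5: Pab(L + a)/(6LEI) = 49.81/EI
  θ_10 = 258.8/EI,  θ_20 = 273/EI
Flexibility coefficients: a unit moment at one end gives L/(3EI) there and L/(6EI) at the far end, so f₁₁ = f₂₂ = 2/EI and f₁₂ = f₂₁ = 1/EI.
Compatibility — zero rotation at each built-in end:
  2 M_1 + 1 M_2 = 258.8
  1 M_1 + 2 M_2 = 273
Solving the pair gives M_1 = 81.52 kip·ft and M_2 = 95.75 kip·ft (hogging).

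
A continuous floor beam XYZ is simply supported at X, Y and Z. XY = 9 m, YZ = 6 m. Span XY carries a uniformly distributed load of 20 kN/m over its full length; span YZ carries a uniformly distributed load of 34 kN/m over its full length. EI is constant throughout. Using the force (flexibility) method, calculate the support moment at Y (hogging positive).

M_Y = 182.7 kN·m

Release continuity at Y by inserting a hinge; the redundant is the internal moment M_Y. The primary structure is two simply-supported spans XY and YZ.
Discontinuity in slope at Y on the released structure — sum the simple-span end rotations:
  span XY: UDL 20: wL³/(24EI) = 607.5/EI
  span YZ: UDL 34: wL³/(24EI) = 306/EI
  relative rotation θ_0 = (607.5 + 306)/EI = 913.5/EI
A unit hogging moment at Y produces rotation L₁/(3EI) + L₂/(3EI) = 5/EI.
Compatibility: M_Y·(L₁+L₂)/(3EI) = θ_0, giving M_Y = 182.7 kN·m (hogging).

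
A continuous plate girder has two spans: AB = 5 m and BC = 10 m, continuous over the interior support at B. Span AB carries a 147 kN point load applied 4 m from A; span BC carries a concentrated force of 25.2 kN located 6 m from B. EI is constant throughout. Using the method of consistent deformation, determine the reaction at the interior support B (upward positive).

Release continuity at B by inserting a hinge; the redundant is the internal moment M_B. The primary structure is two simply-supported spans AB and BC.
Discontinuity in slope at B on the released structure — sum the simple-span end rotations:
  span AB: point load 147 at a = 4: Pab(L + a)/(6LEI) = 176.4/EI
  span BC: point load 25.2 at a = 6: Pab(L + b)/(6LEI) = 141.1/EI
  relative rotation θ_0 = (176.4 + 141.1)/EI = 317.5/EI
A unit hogging moment at B produces rotation L₁/(3EI) + L₂/(3EI) = 5/EI.
Compatibility: M_B·(L₁+L₂)/(3EI) = θ_0, giving M_B = 63.5 kN·m (hogging).
Span AB, ΣM about A with M_B applied at B: R_B^{AB}·5 = 588 + 63.5, so R_B^{AB} = 130.3 kN and R_A = 147 − 130.3 = 16.7 kN.
Span BC, ΣM about C: R_B^{BC}·10 = 100.8 + 63.5, so R_B^{BC} = 16.43 kN and R_C = 25.2 − 16.43 = 8.77 kN.
R_B = 130.3 + 16.43 = 146.7 kN.

R_B = 146.7 kN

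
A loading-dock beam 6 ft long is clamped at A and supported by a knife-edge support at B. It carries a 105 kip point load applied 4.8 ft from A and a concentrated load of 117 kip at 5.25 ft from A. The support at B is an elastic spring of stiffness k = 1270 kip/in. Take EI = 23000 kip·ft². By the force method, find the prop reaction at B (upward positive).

Release the roller at B. Primary structure: cantilever fixed at A.
Downward deflection at the released point B due to the loads:
  point load 105 at a = 4.8: Pa²(3L − a)/(6EI) = 5322/EI
  point load 117 at a = 5.25: Pa²(3L − a)/(6EI) = 6853/EI
  δ_0 = 12175/EI
Flexibility coefficient — unit upward force at B: δ_{BB} = L³/(3EI) = 72/EI.
With EI = 23000 kip·ft²: δ_0 = 0.52935 ft and δ_{BB} = 0.00313 ft/kip.
Compatibility — the spring shortens by R_B/k under the reaction it provides: δ_0 − R_B·δ_{BB} = R_B/k. With 1/k = 1/(1270×12) ft/kip = 0.000066 ft/kip, R_B = δ_0 / (δ_{BB} + 1/k) = 0.52935 / (0.00313 + 0.000066) = 165.6 kip.

R_B = 165.6 kip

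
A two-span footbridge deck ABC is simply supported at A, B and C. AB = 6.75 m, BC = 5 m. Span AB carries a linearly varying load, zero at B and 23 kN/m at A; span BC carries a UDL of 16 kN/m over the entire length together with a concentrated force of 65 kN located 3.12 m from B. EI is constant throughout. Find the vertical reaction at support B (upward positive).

Insert a hinge at B; M_B is the redundant, and each span becomes simply supported.
Rotations at B on the released spans (each span's end-slope, ×1/EI):
  span AB: triangular load, peak 23: 7w₀L³/(360EI) = 137.5/EI
  span BC: UDL 16: wL³/(24EI) = 83.33/EI
  span BC: point load 65 at a = 3.12: Pab(L + b)/(6LEI) = 87.44/EI
  relative rotation θ_0 = (137.5 + 170.8)/EI = 308.3/EI
A unit hogging moment at B produces rotation L₁/(3EI) + L₂/(3EI) = 3.917/EI.
Compatibility: M_B·(L₁+L₂)/(3EI) = θ_0, giving M_B = 78.72 kN·m (hogging).
Span AB, ΣM about A with M_B applied at B: R_B^{AB}·6.75 = 174.7 + 78.72, so R_B^{AB} = 37.54 kN and R_A = 77.62 − 37.54 = 40.09 kN.
Span BC, ΣM about C: R_B^{BC}·5 = 322.2 + 78.72, so R_B^{BC} = 80.18 kN and R_C = 145 − 80.18 = 64.82 kN.
R_B = 37.54 + 80.18 = 117.7 kN.

R_B = 117.7 kN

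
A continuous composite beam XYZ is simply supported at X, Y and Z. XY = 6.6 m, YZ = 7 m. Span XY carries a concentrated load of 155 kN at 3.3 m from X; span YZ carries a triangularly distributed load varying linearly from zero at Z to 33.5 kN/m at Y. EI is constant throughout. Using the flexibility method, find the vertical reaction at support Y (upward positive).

R_Y = 199.6 kN

Insert a hinge at Y; M_Y is the redundant, and each span becomes simply supported.
Discontinuity in slope at Y on the released structure — sum the simple-span end rotations:
  span XY: point load 155 at a = 3.3: Pab(L + a)/(6LEI) = 422/EI
  span YZ: triangular load, peak 33.5: w₀L³/(45EI) = 255.3/EI
  relative rotation θ_0 = (422 + 255.3)/EI = 677.3/EI
A unit hogging moment at Y produces rotation L₁/(3EI) + L₂/(3EI) = 4.533/EI.
Slope continuity at Y: θ_0 = M_Y·4.533/EI, so M_Y = 677.3/4.533 = 149.4 kN·m (hogging).
Span XY, ΣM about X with M_Y applied at Y: R_Y^{XY}·6.6 = 511.5 + 149.4, so R_Y^{XY} = 100.1 kN and R_X = 155 − 100.1 = 54.86 kN.
Span YZ, ΣM about Z: R_Y^{YZ}·7 = 547.2 + 149.4, so R_Y^{YZ} = 99.51 kN and R_Z = 117.2 − 99.51 = 17.74 kN.
R_Y = 100.1 + 99.51 = 199.6 kN.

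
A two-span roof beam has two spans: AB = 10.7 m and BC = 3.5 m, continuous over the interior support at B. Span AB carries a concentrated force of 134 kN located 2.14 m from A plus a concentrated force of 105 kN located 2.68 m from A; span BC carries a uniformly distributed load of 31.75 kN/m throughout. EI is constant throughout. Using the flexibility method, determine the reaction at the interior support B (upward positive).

Take M_B as the redundant. Released structure: two simple spans AB and BC with a hinge at B.
End slopes at the hinge B, treating each span as simply supported:
  span AB: point load 134 at a = 2.14: Pab(L + a)/(6LEI) = 490.9/EI
  span AB: point load 105 at a = 2.68: Pab(L + a)/(6LEI) = 470.3/EI
  span BC: UDL 31.75: wL³/(24EI) = 56.72/EI
  relative rotation θ_0 = (961.3 + 56.72)/EI = 1018/EI
A unit hogging moment at B produces rotation L₁/(3EI) + L₂/(3EI) = 4.733/EI.
Compatibility: M_B·(L₁+L₂)/(3EI) = θ_0, giving M_B = 215.1 kN·m (hogging).
Span AB, ΣM about A with M_B applied at B: R_B^{AB}·10.7 = 568.2 + 215.1, so R_B^{AB} = 73.2 kN and R_A = 239 − 73.2 = 165.8 kN.
Span BC, ΣM about C: R_B^{BC}·3.5 = 194.5 + 215.1, so R_B^{BC} = 117 kN and R_C = 111.1 − 117 = -5.886 kN.
R_B = 73.2 + 117 = 190.2 kN.

R_B = 190.2 kN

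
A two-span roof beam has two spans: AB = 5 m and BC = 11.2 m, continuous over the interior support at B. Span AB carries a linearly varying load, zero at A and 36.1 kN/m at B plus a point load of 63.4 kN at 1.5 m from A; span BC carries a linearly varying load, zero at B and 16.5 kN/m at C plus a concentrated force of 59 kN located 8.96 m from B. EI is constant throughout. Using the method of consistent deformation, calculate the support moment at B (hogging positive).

M_B = 159.3 kN·m

Release continuity at B by inserting a hinge; the redundant is the internal moment M_B. The primary structure is two simply-supported spans AB and BC.
Discontinuity in slope at B on the released structure — sum the simple-span end rotations:
  span AB: triangular load, peak 36.1: w₀L³/(45EI) = 100.3/EI
  span AB: point load 63.4 at a = 1.5: Pab(L + a)/(6LEI) = 72.12/EI
  span BC: triangular load, peak 16.5: 7w₀L³/(360EI) = 450.7/EI
  span BC: point load 59 at a = 8.96: Pab(L + b)/(6LEI) = 236.8/EI
  relative rotation θ_0 = (172.4 + 687.6)/EI = 860/EI
A unit hogging moment at B produces rotation L₁/(3EI) + L₂/(3EI) = 5.4/EI.
Slope continuity at B: θ_0 = M_B·5.4/EI, so M_B = 860/5.4 = 159.3 kN·m (hogging).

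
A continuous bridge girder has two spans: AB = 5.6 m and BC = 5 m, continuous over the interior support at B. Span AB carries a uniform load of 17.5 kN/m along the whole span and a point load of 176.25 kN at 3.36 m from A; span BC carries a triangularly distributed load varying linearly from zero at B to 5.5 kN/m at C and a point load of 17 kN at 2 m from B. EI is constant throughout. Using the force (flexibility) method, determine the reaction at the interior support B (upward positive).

R_B = 225.5 kN

Take M_B as the redundant. Released structure: two simple spans AB and BC with a hinge at B.
Discontinuity in slope at B on the released structure — sum the simple-span end rotations:
  span AB: UDL 17.5: wL³/(24EI) = 128.1/EI
  span AB: point load 176.25 at a = 3.36: Pab(L + a)/(6LEI) = 353.7/EI
  span BC: triangular load, peak 5.5: 7w₀L³/(360EI) = 13.37/EI
  span BC: point load 17 at a = 2: Pab(L + b)/(6LEI) = 27.2/EI
  relative rotation θ_0 = (481.8 + 40.57)/EI = 522.4/EI
A unit hogging moment at B produces rotation L₁/(3EI) + L₂/(3EI) = 3.533/EI.
Slope continuity at B: θ_0 = M_B·3.533/EI, so M_B = 522.4/3.533 = 147.8 kN·m (hogging).
Span AB, ΣM about A with M_B applied at B: R_B^{AB}·5.6 = 866.6 + 147.8, so R_B^{AB} = 181.1 kN and R_A = 274.2 − 181.1 = 93.1 kN.
Span BC, ΣM about C: R_B^{BC}·5 = 73.92 + 147.8, so R_B^{BC} = 44.35 kN and R_C = 30.75 − 44.35 = -13.6 kN.
R_B = 181.1 + 44.35 = 225.5 kN.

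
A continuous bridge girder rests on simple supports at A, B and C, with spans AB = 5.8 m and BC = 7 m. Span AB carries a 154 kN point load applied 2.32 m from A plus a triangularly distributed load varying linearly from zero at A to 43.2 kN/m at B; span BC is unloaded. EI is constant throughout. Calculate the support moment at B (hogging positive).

Insert a hinge at B; M_B is the redundant, and each span becomes simply supported.
Discontinuity in slope at B on the released structure — sum the simple-span end rotations:
  span AB: point load 154 at a = 2.32: Pab(L + a)/(6LEI) = 290.1/EI
  span AB: triangular load, peak 43.2: w₀L³/(45EI) = 187.3/EI
  relative rotation θ_0 = (477.4 + 0)/EI = 477.4/EI
A unit hogging moment at B produces rotation L₁/(3EI) + L₂/(3EI) = 4.267/EI.
Slope continuity at B: θ_0 = M_B·4.267/EI, so M_B = 477.4/4.267 = 111.9 kN·m (hogging).

M_B = 111.9 kN·m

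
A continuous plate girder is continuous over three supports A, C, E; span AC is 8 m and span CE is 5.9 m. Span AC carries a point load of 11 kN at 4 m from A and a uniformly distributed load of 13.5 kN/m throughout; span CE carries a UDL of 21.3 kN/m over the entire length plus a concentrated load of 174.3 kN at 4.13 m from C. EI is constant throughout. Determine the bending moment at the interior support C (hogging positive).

Take M_C as the redundant. Released structure: two simple spans AC and CE with a hinge at C.
End slopes at the hinge C, treating each span as simply supported:
  span AC: point load 11 at a = 4: Pab(L + a)/(6LEI) = 44/EI
  span AC: UDL 13.5: wL³/(24EI) = 288/EI
  span CE: UDL 21.3: wL³/(24EI) = 182.3/EI
  span CE: point load 174.3 at a = 4.13: Pab(L + b)/(6LEI) = 276.1/EI
  relative rotation θ_0 = (332 + 458.3)/EI = 790.3/EI
A unit hogging moment at C produces rotation L₁/(3EI) + L₂/(3EI) = 4.633/EI.
Slope continuity at C: θ_0 = M_C·4.633/EI, so M_C = 790.3/4.633 = 170.6 kN·m (hogging).

M_C = 170.6 kN·m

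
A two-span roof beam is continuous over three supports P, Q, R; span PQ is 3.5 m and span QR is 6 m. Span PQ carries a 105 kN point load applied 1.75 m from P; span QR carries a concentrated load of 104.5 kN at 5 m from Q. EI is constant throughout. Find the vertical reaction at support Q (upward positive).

R_Q = 95.91 kN

Take M_Q as the redundant. Released structure: two simple spans PQ and QR with a hinge at Q.
Discontinuity in slope at Q on the released structure — sum the simple-span end rotations:
  span PQ: point load 105 at a = 1.75: Pab(L + a)/(6LEI) = 80.39/EI
  span QR: point load 104.5 at a = 5: Pab(L + b)/(6LEI) = 101.6/EI
  relative rotation θ_0 = (80.39 + 101.6)/EI = 182/EI
A unit hogging moment at Q produces rotation L₁/(3EI) + L₂/(3EI) = 3.167/EI.
Slope continuity at Q: θ_0 = M_Q·3.167/EI, so M_Q = 182/3.167 = 57.47 kN·m (hogging).
Span PQ, ΣM about P with M_Q applied at Q: R_Q^{PQ}·3.5 = 183.8 + 57.47, so R_Q^{PQ} = 68.92 kN and R_P = 105 − 68.92 = 36.08 kN.
Span QR, ΣM about R: R_Q^{QR}·6 = 104.5 + 57.47, so R_Q^{QR} = 26.99 kN and R_R = 104.5 − 26.99 = 77.51 kN.
R_Q = 68.92 + 26.99 = 95.91 kN.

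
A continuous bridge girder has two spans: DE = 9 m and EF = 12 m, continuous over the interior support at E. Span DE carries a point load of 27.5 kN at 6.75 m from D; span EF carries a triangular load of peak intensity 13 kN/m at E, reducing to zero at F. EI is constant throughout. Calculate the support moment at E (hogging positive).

Take M_E as the redundant. Released structure: two simple spans DE and EF with a hinge at E.
Discontinuity in slope at E on the released structure — sum the simple-span end rotations:
  span DE: point load 27.5 at a = 6.75: Pab(L + a)/(6LEI) = 121.8/EI
  span EF: triangular load, peak 13: w₀L³/(45EI) = 499.2/EI
  relative rotation θ_0 = (121.8 + 499.2)/EI = 621/EI
A unit hogging moment at E produces rotation L₁/(3EI) + L₂/(3EI) = 7/EI.
Slope continuity at E: θ_0 = M_E·7/EI, so M_E = 621/7 = 88.72 kN·m (hogging).

M_E = 88.72 kN·m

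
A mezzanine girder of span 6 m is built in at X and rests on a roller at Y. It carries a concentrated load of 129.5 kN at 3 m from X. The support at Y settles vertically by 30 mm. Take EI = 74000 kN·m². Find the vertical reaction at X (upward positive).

Release the roller at Y. Primary structure: cantilever fixed at X.
Deflection at Y on the released cantilever, summing each load's contribution:
  point load 129.5 at a = 3: Pa²(3L − a)/(6EI) = 2914/EI
Tip deflection under a unit load at Y: L³/(3EI) = 72/EI.
With EI = 74000 kN·m²: δ_0 = 0.039375 m and δ_{YY} = 0.000973 m/kN.
Compatibility — the beam at Y must follow the support down by 0.03 m: δ_0 − R_Y·δ_{YY} = 0.03, so R_Y = (0.039375 − 0.03)/0.000973 = 9.635 kN.
Vertical equilibrium: R_X = ΣP − R_Y = 129.5 − 9.635 = 119.9 kN.

R_X = 119.9 kN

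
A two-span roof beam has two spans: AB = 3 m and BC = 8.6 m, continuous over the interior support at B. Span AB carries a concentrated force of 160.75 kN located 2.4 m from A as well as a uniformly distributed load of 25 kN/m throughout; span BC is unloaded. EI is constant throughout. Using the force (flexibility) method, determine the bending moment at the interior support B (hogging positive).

M_B = 25.23 kN·m

Release continuity at B by inserting a hinge; the redundant is the internal moment M_B. The primary structure is two simply-supported spans AB and BC.
Discontinuity in slope at B on the released structure — sum the simple-span end rotations:
  span AB: point load 160.75 at a = 2.4: Pab(L + a)/(6LEI) = 69.44/EI
  span AB: UDL 25: wL³/(24EI) = 28.12/EI
  relative rotation θ_0 = (97.57 + 0)/EI = 97.57/EI
A unit hogging moment at B produces rotation L₁/(3EI) + L₂/(3EI) = 3.867/EI.
Slope continuity at B: θ_0 = M_B·3.867/EI, so M_B = 97.57/3.867 = 25.23 kN·m (hogging).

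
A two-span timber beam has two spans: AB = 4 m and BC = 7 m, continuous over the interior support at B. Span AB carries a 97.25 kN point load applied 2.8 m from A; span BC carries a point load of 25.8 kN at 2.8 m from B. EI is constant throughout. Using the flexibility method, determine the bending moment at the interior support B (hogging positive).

Take M_B as the redundant. Released structure: two simple spans AB and BC with a hinge at B.
Rotations at B on the released spans (each span's end-slope, ×1/EI):
  span AB: point load 97.25 at a = 2.8: Pab(L + a)/(6LEI) = 92.58/EI
  span BC: point load 25.8 at a = 2.8: Pab(L + b)/(6LEI) = 80.91/EI
  relative rotation θ_0 = (92.58 + 80.91)/EI = 173.5/EI
A unit hogging moment at B produces rotation L₁/(3EI) + L₂/(3EI) = 3.667/EI.
Compatibility: M_B·(L₁+L₂)/(3EI) = θ_0, giving M_B = 47.32 kN·m (hogging).

M_B = 47.32 kN·m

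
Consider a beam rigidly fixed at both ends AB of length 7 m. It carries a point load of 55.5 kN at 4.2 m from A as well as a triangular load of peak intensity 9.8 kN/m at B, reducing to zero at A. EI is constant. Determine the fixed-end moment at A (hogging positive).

M_A = 53.3 kN·m

Release both end moments; the primary structure is a simply-supported span AB with redundants M_A and M_B.
On the primary (simply-supported) span, the end slopes from the loading are:
  at A: point load 55.5 at a = 4.2: Pab(L + b)/(6LEI) = 152.3/EI
  at B: point load 55.5 at a = 4.2: Pab(L + a)/(6LEI) = 174/EI
  at A: triangular load, peak 9.8: 7w₀L³/(360EI) = 65.36/EI
  at B: triangular load, peak 9.8: w₀L³/(45EI) = 74.7/EI
  θ_A0 = 217.7/EI,  θ_B0 = 248.7/EI
Flexibility coefficients: a unit moment at one end gives L/(3EI) there and L/(6EI) at the far end, so f₁₁ = f₂₂ = 2.333/EI and f₁₂ = f₂₁ = 1.167/EI.
Compatibility — zero rotation at each built-in end:
  2.333 M_A + 1.167 M_B = 217.7
  1.167 M_A + 2.333 M_B = 248.7
Solving the pair gives M_A = 53.3 kN·m and M_B = 79.95 kN·m (hogging).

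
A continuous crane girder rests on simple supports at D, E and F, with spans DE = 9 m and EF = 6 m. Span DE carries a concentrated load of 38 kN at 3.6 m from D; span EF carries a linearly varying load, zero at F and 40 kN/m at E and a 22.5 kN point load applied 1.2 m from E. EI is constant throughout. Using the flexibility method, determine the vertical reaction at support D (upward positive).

Insert a hinge at E; M_E is the redundant, and each span becomes simply supported.
Rotations at E on the released spans (each span's end-slope, ×1/EI):
  span DE: point load 38 at a = 3.6: Pab(L + a)/(6LEI) = 172.4/EI
  span EF: triangular load, peak 40: w₀L³/(45EI) = 192/EI
  span EF: point load 22.5 at a = 1.2: Pab(L + b)/(6LEI) = 38.88/EI
  relative rotation θ_0 = (172.4 + 230.9)/EI = 403.2/EI
A unit hogging moment at E produces rotation L₁/(3EI) + L₂/(3EI) = 5/EI.
Slope continuity at E: θ_0 = M_E·5/EI, so M_E = 403.2/5 = 80.65 kN·m (hogging).
Span DE, ΣM about D with M_E applied at E: R_E^{DE}·9 = 136.8 + 80.65, so R_E^{DE} = 24.16 kN and R_D = 38 − 24.16 = 13.84 kN.

R_D = 13.84 kN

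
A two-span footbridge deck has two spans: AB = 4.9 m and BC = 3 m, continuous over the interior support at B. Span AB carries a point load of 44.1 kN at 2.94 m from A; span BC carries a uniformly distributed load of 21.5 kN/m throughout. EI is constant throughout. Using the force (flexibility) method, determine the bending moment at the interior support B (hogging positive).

Take M_B as the redundant. Released structure: two simple spans AB and BC with a hinge at B.
End slopes at the hinge B, treating each span as simply supported:
  span AB: point load 44.1 at a = 2.94: Pab(L + a)/(6LEI) = 67.77/EI
  span BC: UDL 21.5: wL³/(24EI) = 24.19/EI
  relative rotation θ_0 = (67.77 + 24.19)/EI = 91.95/EI
A unit hogging moment at B produces rotation L₁/(3EI) + L₂/(3EI) = 2.633/EI.
Slope continuity at B: θ_0 = M_B·2.633/EI, so M_B = 91.95/2.633 = 34.92 kN·m (hogging).

M_B = 34.92 kN·m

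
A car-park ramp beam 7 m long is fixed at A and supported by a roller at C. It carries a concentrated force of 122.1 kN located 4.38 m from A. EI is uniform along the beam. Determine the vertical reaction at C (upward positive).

Release the roller at C. Primary structure: cantilever fixed at A.
Downward deflection at the released point C due to the loads:
  point load 122.1 at a = 4.38: Pa²(3L − a)/(6EI) = 6488/EI
Tip deflection under a unit load at C: L³/(3EI) = 114.3/EI.
The prop prevents deflection at C: R_C = δ_0/δ_{CC} = 6488/114.3 = 56.75 kN.

R_C = 56.75 kN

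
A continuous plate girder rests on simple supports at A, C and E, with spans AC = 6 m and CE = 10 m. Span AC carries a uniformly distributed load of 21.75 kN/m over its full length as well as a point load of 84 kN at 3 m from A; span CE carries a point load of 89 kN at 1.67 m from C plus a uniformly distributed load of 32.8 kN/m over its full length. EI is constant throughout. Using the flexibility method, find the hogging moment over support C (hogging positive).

M_C = 399.3 kN·m

Insert a hinge at C; M_C is the redundant, and each span becomes simply supported.
Rotations at C on the released spans (each span's end-slope, ×1/EI):
  span AC: UDL 21.75: wL³/(24EI) = 195.8/EI
  span AC: point load 84 at a = 3: Pab(L + a)/(6LEI) = 189/EI
  span CE: point load 89 at a = 1.67: Pab(L + b)/(6LEI) = 378.2/EI
  span CE: UDL 32.8: wL³/(24EI) = 1367/EI
  relative rotation θ_0 = (384.8 + 1745)/EI = 2130/EI
A unit hogging moment at C produces rotation L₁/(3EI) + L₂/(3EI) = 5.333/EI.
Compatibility: M_C·(L₁+L₂)/(3EI) = θ_0, giving M_C = 399.3 kN·m (hogging).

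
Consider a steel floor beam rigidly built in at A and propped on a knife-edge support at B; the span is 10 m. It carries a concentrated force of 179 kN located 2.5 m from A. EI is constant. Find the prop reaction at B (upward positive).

Take the reaction at B as the redundant and release it; the primary structure is a cantilever fixed at A.
Deflection at B on the released cantilever, summing each load's contribution:
  point load 179 at a = 2.5: Pa²(3L − a)/(6EI) = 5128/EI
Flexibility coefficient — unit upward force at B: δ_{BB} = L³/(3EI) = 333.3/EI.
The prop prevents deflection at B: R_B = δ_0/δ_{BB} = 5128/333.3 = 15.38 kN.

R_B = 15.38 kN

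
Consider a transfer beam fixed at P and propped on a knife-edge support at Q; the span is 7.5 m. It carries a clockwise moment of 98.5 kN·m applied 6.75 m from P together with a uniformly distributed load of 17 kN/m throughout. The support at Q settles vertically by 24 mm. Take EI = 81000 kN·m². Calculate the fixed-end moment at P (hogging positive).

Remove the prop at Q; the released (primary) structure is a cantilever built in at P.
Downward deflection at the released point Q due to the loads:
  clockwise couple 98.5 at a = 6.75: M₀a(2L − a)/(2EI) = 2743/EI
  UDL 17: wL⁴/(8EI) = 6724/EI
  δ_0 = 9466/EI
Flexibility coefficient — unit upward force at Q: δ_{QQ} = L³/(3EI) = 140.6/EI.
With EI = 81000 kN·m²: δ_0 = 0.11687 m and δ_{QQ} = 0.001736 m/kN.
Compatibility — the beam at Q must follow the support down by 0.024 m: δ_0 − R_Q·δ_{QQ} = 0.024, so R_Q = (0.11687 − 0.024)/0.001736 = 53.49 kN.
Moment equilibrium about P: M_P = Σ(load moments about P) − R_Q·L = 576.6 − 53.49×7.5 = 175.4 kN·m.

M_P = 175.4 kN·m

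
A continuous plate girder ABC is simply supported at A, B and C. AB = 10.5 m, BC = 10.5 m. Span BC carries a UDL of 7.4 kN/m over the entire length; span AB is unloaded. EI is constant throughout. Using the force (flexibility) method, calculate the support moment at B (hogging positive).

Take M_B as the redundant. Released structure: two simple spans AB and BC with a hinge at B.
Rotations at B on the released spans (each span's end-slope, ×1/EI):
  span BC: UDL 7.4: wL³/(24EI) = 356.9/EI
  relative rotation θ_0 = (0 + 356.9)/EI = 356.9/EI
A unit hogging moment at B produces rotation L₁/(3EI) + L₂/(3EI) = 7/EI.
Slope continuity at B: θ_0 = M_B·7/EI, so M_B = 356.9/7 = 50.99 kN·m (hogging).

M_B = 50.99 kN·m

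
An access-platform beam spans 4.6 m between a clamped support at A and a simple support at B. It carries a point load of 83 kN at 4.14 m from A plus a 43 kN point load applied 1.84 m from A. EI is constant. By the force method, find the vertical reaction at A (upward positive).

Choose R_B as the redundant. The primary structure is the cantilever fixed at A.
Primary-structure tip deflection at B by superposition:
  point load 83 at a = 4.14: Pa²(3L − a)/(6EI) = 2290/EI
  point load 43 at a = 1.84: Pa²(3L − a)/(6EI) = 290.2/EI
  δ_0 = 2581/EI
Flexibility coefficient — unit upward force at B: δ_{BB} = L³/(3EI) = 32.45/EI.
Compatibility at B: δ_0 − R_B·δ_{BB} = 0, so R_B = 2581/32.45 = 79.54 kN.
Vertical equilibrium: R_A = ΣP − R_B = 126 − 79.54 = 46.46 kN.

R_A = 46.46 kN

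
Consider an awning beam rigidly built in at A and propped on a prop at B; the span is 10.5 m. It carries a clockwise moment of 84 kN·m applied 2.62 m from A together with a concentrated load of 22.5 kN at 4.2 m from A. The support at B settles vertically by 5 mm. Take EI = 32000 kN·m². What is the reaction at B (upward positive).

Choose R_B as the redundant. The primary structure is the cantilever fixed at A.
Deflection at B on the released cantilever, summing each load's contribution:
  clockwise couple 84 at a = 2.62: M₀a(2L − a)/(2EI) = 2023/EI
  point load 22.5 at a = 4.2: Pa²(3L − a)/(6EI) = 1806/EI
  δ_0 = 3828/EI
Tip deflection under a unit load at B: L³/(3EI) = 385.9/EI.
With EI = 32000 kN·m²: δ_0 = 0.11964 m and δ_{BB} = 0.012059 m/kN.
Compatibility — the beam at B must follow the support down by 0.005 m: δ_0 − R_B·δ_{BB} = 0.005, so R_B = (0.11964 − 0.005)/0.012059 = 9.507 kN.

R_B = 9.507 kN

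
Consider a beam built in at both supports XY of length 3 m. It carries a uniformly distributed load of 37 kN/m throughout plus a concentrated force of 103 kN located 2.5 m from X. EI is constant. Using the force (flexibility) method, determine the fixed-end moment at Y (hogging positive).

Release both end moments; the primary structure is a simply-supported span XY with redundants M_X and M_Y.
End rotations of the released simple span under the applied load (×1/EI):
  at X: UDL 37: wL³/(24EI) = 41.62/EI
  at Y: UDL 37: wL³/(24EI) = 41.62/EI
  at X: point load 103 at a = 2.5: Pab(L + b)/(6LEI) = 25.03/EI
  at Y: point load 103 at a = 2.5: Pab(L + a)/(6LEI) = 39.34/EI
  θ_X0 = 66.66/EI,  θ_Y0 = 80.97/EI
Flexibility coefficients: a unit moment at one end gives L/(3EI) there and L/(6EI) at the far end, so f₁₁ = f₂₂ = 1/EI and f₁₂ = f₂₁ = 0.5/EI.
Compatibility — zero rotation at each built-in end:
  1 M_X + 0.5 M_Y = 66.66
  0.5 M_X + 1 M_Y = 80.97
Solving the pair gives M_X = 34.9 kN·m and M_Y = 63.51 kN·m (hogging).

M_Y = 63.51 kN·m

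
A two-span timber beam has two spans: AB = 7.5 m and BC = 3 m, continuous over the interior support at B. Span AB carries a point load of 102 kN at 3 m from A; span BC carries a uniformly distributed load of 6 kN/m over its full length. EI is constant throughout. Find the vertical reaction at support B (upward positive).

R_B = 93.54 kN

Take M_B as the redundant. Released structure: two simple spans AB and BC with a hinge at B.
Rotations at B on the released spans (each span's end-slope, ×1/EI):
  span AB: point load 102 at a = 3: Pab(L + a)/(6LEI) = 321.3/EI
  span BC: UDL 6: wL³/(24EI) = 6.75/EI
  relative rotation θ_0 = (321.3 + 6.75)/EI = 328.1/EI
A unit hogging moment at B produces rotation L₁/(3EI) + L₂/(3EI) = 3.5/EI.
Slope continuity at B: θ_0 = M_B·3.5/EI, so M_B = 328.1/3.5 = 93.73 kN·m (hogging).
Span AB, ΣM about A with M_B applied at B: R_B^{AB}·7.5 = 306 + 93.73, so R_B^{AB} = 53.3 kN and R_A = 102 − 53.3 = 48.7 kN.
Span BC, ΣM about C: R_B^{BC}·3 = 27 + 93.73, so R_B^{BC} = 40.24 kN and R_C = 18 − 40.24 = -22.24 kN.
R_B = 53.3 + 40.24 = 93.54 kN.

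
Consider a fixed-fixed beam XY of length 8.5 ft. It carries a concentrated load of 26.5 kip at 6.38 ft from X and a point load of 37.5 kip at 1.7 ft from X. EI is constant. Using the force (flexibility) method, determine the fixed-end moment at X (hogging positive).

Take the two fixed-end moments M_X, M_Y as redundants; the released structure is the simple span XY.
Simple-span end rotations at X and Y under the given loads:
  at X: point load 26.5 at a = 6.38: Pab(L + b)/(6LEI) = 74.64/EI
  at Y: point load 26.5 at a = 6.38: Pab(L + a)/(6LEI) = 104.6/EI
  at X: point load 37.5 at a = 1.7: Pab(L + b)/(6LEI) = 130.1/EI
  at Y: point load 37.5 at a = 1.7: Pab(L + a)/(6LEI) = 86.7/EI
  θ_X0 = 204.7/EI,  θ_Y0 = 191.3/EI
Flexibility coefficients: a unit moment at one end gives L/(3EI) there and L/(6EI) at the far end, so f₁₁ = f₂₂ = 2.833/EI and f₁₂ = f₂₁ = 1.417/EI.
Compatibility — zero rotation at each built-in end:
  2.833 M_X + 1.417 M_Y = 204.7
  1.417 M_X + 2.833 M_Y = 191.3
Solving the pair gives M_X = 51.32 kip·ft and M_Y = 41.85 kip·ft (hogging).

M_X = 51.32 kip·ft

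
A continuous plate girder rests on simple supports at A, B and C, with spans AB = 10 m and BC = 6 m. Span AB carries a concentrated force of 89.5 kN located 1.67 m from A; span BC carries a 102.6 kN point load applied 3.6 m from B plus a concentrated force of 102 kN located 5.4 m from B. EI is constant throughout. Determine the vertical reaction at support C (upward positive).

R_C = 137.4 kN

Take M_B as the redundant. Released structure: two simple spans AB and BC with a hinge at B.
End slopes at the hinge B, treating each span as simply supported:
  span AB: point load 89.5 at a = 1.67: Pab(L + a)/(6LEI) = 242.2/EI
  span BC: point load 102.6 at a = 3.6: Pab(L + b)/(6LEI) = 206.8/EI
  span BC: point load 102 at a = 5.4: Pab(L + b)/(6LEI) = 60.59/EI
  relative rotation θ_0 = (242.2 + 267.4)/EI = 509.6/EI
A unit hogging moment at B produces rotation L₁/(3EI) + L₂/(3EI) = 5.333/EI.
Slope continuity at B: θ_0 = M_B·5.333/EI, so M_B = 509.6/5.333 = 95.55 kN·m (hogging).
Span BC, ΣM about C: R_B^{BC}·6 = 307.4 + 95.55, so R_B^{BC} = 67.16 kN and R_C = 204.6 − 67.16 = 137.4 kN.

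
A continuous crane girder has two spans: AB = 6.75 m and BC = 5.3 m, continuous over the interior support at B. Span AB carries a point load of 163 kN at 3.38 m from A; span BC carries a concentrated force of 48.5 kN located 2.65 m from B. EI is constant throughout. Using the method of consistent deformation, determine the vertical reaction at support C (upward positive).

R_C = -1.564 kN

Insert a hinge at B; M_B is the redundant, and each span becomes simply supported.
End slopes at the hinge B, treating each span as simply supported:
  span AB: point load 163 at a = 3.38: Pab(L + a)/(6LEI) = 464.4/EI
  span BC: point load 48.5 at a = 2.65: Pab(L + b)/(6LEI) = 85.15/EI
  relative rotation θ_0 = (464.4 + 85.15)/EI = 549.5/EI
A unit hogging moment at B produces rotation L₁/(3EI) + L₂/(3EI) = 4.017/EI.
Compatibility: M_B·(L₁+L₂)/(3EI) = θ_0, giving M_B = 136.8 kN·m (hogging).
Span BC, ΣM about C: R_B^{BC}·5.3 = 128.5 + 136.8, so R_B^{BC} = 50.06 kN and R_C = 48.5 − 50.06 = -1.564 kN.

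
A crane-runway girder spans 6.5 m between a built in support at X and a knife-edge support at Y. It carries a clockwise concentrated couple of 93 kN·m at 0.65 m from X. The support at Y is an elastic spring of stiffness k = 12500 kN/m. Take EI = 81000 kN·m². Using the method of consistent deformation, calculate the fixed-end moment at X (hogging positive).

Remove the prop at Y; the released (primary) structure is a cantilever built in at X.
Free-end deflection of the primary structure under the applied loading (downward +):
  clockwise couple 93 at a = 0.65: M₀a(2L − a)/(2EI) = 373.3/EI
Tip deflection under a unit load at Y: L³/(3EI) = 91.54/EI.
With EI = 81000 kN·m²: δ_0 = 0.004608 m and δ_{YY} = 0.00113 m/kN.
Compatibility — the spring shortens by R_Y/k under the reaction it provides: δ_0 − R_Y·δ_{YY} = R_Y/k. With 1/k = 0.00008 m/kN, R_Y = δ_0 / (δ_{YY} + 1/k) = 0.004608 / (0.00113 + 0.00008) = 3.808 kN.
Moment equilibrium about X: M_X = Σ(load moments about X) − R_Y·L = 93 − 3.808×6.5 = 68.25 kN·m.

M_X = 68.25 kN·m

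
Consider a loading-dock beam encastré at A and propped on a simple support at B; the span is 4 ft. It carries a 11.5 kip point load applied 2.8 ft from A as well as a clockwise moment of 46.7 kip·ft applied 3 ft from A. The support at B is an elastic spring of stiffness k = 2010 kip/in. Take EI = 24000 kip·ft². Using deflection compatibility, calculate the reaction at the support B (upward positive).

R_B = 21.88 kip

Choose R_B as the redundant. The primary structure is the cantilever fixed at A.
Primary-structure tip deflection at B by superposition:
  point load 11.5 at a = 2.8: Pa²(3L − a)/(6EI) = 138.2/EI
  clockwise couple 46.7 at a = 3: M₀a(2L − a)/(2EI) = 350.2/EI
  δ_0 = 488.5/EI
Flexibility coefficient — unit upward force at B: δ_{BB} = L³/(3EI) = 21.33/EI.
With EI = 24000 kip·ft²: δ_0 = 0.020354 ft and δ_{BB} = 0.000889 ft/kip.
Compatibility — the spring shortens by R_B/k under the reaction it provides: δ_0 − R_B·δ_{BB} = R_B/k. With 1/k = 1/(2010×12) ft/kip = 0.000041 ft/kip, R_B = δ_0 / (δ_{BB} + 1/k) = 0.020354 / (0.000889 + 0.000041) = 21.88 kip.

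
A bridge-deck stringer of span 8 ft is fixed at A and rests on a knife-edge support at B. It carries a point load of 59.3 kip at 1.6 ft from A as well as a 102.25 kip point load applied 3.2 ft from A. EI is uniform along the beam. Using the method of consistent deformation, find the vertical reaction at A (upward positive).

R_A = 137 kip

Choose R_B as the redundant. The primary structure is the cantilever fixed at A.
Free-end deflection of the primary structure under the applied loading (downward +):
  point load 59.3 at a = 1.6: Pa²(3L − a)/(6EI) = 566.7/EI
  point load 102.25 at a = 3.2: Pa²(3L − a)/(6EI) = 3630/EI
  δ_0 = 4196/EI
Tip deflection under a unit load at B: L³/(3EI) = 170.7/EI.
The prop prevents deflection at B: R_B = δ_0/δ_{BB} = 4196/170.7 = 24.59 kip.
Vertical equilibrium: R_A = ΣP − R_B = 161.6 − 24.59 = 137 kip.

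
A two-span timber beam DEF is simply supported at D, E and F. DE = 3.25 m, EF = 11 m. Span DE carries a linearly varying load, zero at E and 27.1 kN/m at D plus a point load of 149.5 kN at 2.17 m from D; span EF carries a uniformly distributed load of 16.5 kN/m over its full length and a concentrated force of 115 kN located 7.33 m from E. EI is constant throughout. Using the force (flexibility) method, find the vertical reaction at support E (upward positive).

R_E = 387.8 kN

Take M_E as the redundant. Released structure: two simple spans DE and EF with a hinge at E.
Discontinuity in slope at E on the released structure — sum the simple-span end rotations:
  span DE: triangular load, peak 27.1: 7w₀L³/(360EI) = 18.09/EI
  span DE: point load 149.5 at a = 2.17: Pab(L + a)/(6LEI) = 97.38/EI
  span EF: UDL 16.5: wL³/(24EI) = 915.1/EI
  span EF: point load 115 at a = 7.33: Pab(L + b)/(6LEI) = 687.6/EI
  relative rotation θ_0 = (115.5 + 1603)/EI = 1718/EI
A unit hogging moment at E produces rotation L₁/(3EI) + L₂/(3EI) = 4.75/EI.
Compatibility: M_E·(L₁+L₂)/(3EI) = θ_0, giving M_E = 361.7 kN·m (hogging).
Span DE, ΣM about D with M_E applied at E: R_E^{DE}·3.25 = 372.1 + 361.7, so R_E^{DE} = 225.8 kN and R_D = 193.5 − 225.8 = -32.26 kN.
Span EF, ΣM about F: R_E^{EF}·11 = 1420 + 361.7, so R_E^{EF} = 162 kN and R_F = 296.5 − 162 = 134.5 kN.
R_E = 225.8 + 162 = 387.8 kN.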